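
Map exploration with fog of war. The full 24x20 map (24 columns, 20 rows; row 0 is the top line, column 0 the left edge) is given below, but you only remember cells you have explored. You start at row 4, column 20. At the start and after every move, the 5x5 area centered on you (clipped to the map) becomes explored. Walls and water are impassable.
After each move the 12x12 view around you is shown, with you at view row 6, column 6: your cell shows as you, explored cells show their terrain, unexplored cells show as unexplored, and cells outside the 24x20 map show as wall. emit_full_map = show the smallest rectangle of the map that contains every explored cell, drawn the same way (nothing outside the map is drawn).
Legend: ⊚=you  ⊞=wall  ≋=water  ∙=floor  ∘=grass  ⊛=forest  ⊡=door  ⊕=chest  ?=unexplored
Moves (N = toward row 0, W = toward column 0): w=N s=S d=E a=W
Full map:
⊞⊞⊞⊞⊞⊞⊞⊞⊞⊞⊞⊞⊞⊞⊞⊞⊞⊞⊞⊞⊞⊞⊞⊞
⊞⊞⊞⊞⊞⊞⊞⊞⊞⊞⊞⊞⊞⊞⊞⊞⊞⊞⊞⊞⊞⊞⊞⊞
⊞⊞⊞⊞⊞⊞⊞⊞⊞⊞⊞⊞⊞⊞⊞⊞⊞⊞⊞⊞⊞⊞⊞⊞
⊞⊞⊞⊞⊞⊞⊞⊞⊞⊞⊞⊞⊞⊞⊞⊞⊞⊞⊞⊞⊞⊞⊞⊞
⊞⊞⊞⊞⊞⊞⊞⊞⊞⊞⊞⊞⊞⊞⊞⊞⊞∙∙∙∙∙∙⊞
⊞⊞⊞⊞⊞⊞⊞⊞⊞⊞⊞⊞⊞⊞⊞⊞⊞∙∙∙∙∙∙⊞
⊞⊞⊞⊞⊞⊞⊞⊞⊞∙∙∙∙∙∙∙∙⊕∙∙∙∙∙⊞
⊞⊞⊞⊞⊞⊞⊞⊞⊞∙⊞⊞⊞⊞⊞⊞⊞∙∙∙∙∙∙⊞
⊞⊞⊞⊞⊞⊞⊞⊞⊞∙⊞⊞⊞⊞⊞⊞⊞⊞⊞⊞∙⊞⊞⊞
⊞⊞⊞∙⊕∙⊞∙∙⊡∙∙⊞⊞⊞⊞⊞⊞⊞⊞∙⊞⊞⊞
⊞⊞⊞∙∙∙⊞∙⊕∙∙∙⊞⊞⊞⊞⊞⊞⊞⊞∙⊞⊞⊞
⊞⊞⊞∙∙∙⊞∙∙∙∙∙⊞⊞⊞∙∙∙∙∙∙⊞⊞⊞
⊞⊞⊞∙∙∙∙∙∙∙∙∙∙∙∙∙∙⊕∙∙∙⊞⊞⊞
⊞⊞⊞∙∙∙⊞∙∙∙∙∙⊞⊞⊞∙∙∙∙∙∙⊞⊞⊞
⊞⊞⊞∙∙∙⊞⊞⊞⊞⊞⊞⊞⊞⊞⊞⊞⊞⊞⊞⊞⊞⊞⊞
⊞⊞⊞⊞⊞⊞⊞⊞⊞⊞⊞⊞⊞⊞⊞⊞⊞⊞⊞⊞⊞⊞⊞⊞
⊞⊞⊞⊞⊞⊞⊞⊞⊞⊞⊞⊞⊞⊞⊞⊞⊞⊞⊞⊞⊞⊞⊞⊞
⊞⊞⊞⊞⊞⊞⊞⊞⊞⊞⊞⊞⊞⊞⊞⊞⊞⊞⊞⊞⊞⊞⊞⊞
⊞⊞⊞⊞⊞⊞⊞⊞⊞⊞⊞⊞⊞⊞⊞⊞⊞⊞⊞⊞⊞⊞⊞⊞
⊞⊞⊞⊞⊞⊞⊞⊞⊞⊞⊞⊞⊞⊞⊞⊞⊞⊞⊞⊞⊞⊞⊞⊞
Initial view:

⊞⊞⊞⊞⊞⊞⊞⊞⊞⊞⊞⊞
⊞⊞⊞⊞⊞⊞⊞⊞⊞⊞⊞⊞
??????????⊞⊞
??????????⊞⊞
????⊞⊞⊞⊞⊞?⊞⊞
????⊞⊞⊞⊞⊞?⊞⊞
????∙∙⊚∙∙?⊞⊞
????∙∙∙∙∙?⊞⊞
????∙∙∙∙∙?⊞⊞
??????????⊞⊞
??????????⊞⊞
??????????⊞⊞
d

⊞⊞⊞⊞⊞⊞⊞⊞⊞⊞⊞⊞
⊞⊞⊞⊞⊞⊞⊞⊞⊞⊞⊞⊞
?????????⊞⊞⊞
?????????⊞⊞⊞
???⊞⊞⊞⊞⊞⊞⊞⊞⊞
???⊞⊞⊞⊞⊞⊞⊞⊞⊞
???∙∙∙⊚∙⊞⊞⊞⊞
???∙∙∙∙∙⊞⊞⊞⊞
???∙∙∙∙∙⊞⊞⊞⊞
?????????⊞⊞⊞
?????????⊞⊞⊞
?????????⊞⊞⊞

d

⊞⊞⊞⊞⊞⊞⊞⊞⊞⊞⊞⊞
⊞⊞⊞⊞⊞⊞⊞⊞⊞⊞⊞⊞
????????⊞⊞⊞⊞
????????⊞⊞⊞⊞
??⊞⊞⊞⊞⊞⊞⊞⊞⊞⊞
??⊞⊞⊞⊞⊞⊞⊞⊞⊞⊞
??∙∙∙∙⊚⊞⊞⊞⊞⊞
??∙∙∙∙∙⊞⊞⊞⊞⊞
??∙∙∙∙∙⊞⊞⊞⊞⊞
????????⊞⊞⊞⊞
????????⊞⊞⊞⊞
????????⊞⊞⊞⊞

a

⊞⊞⊞⊞⊞⊞⊞⊞⊞⊞⊞⊞
⊞⊞⊞⊞⊞⊞⊞⊞⊞⊞⊞⊞
?????????⊞⊞⊞
?????????⊞⊞⊞
???⊞⊞⊞⊞⊞⊞⊞⊞⊞
???⊞⊞⊞⊞⊞⊞⊞⊞⊞
???∙∙∙⊚∙⊞⊞⊞⊞
???∙∙∙∙∙⊞⊞⊞⊞
???∙∙∙∙∙⊞⊞⊞⊞
?????????⊞⊞⊞
?????????⊞⊞⊞
?????????⊞⊞⊞

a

⊞⊞⊞⊞⊞⊞⊞⊞⊞⊞⊞⊞
⊞⊞⊞⊞⊞⊞⊞⊞⊞⊞⊞⊞
??????????⊞⊞
??????????⊞⊞
????⊞⊞⊞⊞⊞⊞⊞⊞
????⊞⊞⊞⊞⊞⊞⊞⊞
????∙∙⊚∙∙⊞⊞⊞
????∙∙∙∙∙⊞⊞⊞
????∙∙∙∙∙⊞⊞⊞
??????????⊞⊞
??????????⊞⊞
??????????⊞⊞

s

⊞⊞⊞⊞⊞⊞⊞⊞⊞⊞⊞⊞
??????????⊞⊞
??????????⊞⊞
????⊞⊞⊞⊞⊞⊞⊞⊞
????⊞⊞⊞⊞⊞⊞⊞⊞
????∙∙∙∙∙⊞⊞⊞
????∙∙⊚∙∙⊞⊞⊞
????∙∙∙∙∙⊞⊞⊞
????∙∙∙∙∙?⊞⊞
??????????⊞⊞
??????????⊞⊞
??????????⊞⊞

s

??????????⊞⊞
??????????⊞⊞
????⊞⊞⊞⊞⊞⊞⊞⊞
????⊞⊞⊞⊞⊞⊞⊞⊞
????∙∙∙∙∙⊞⊞⊞
????∙∙∙∙∙⊞⊞⊞
????∙∙⊚∙∙⊞⊞⊞
????∙∙∙∙∙?⊞⊞
????⊞⊞∙⊞⊞?⊞⊞
??????????⊞⊞
??????????⊞⊞
??????????⊞⊞

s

??????????⊞⊞
????⊞⊞⊞⊞⊞⊞⊞⊞
????⊞⊞⊞⊞⊞⊞⊞⊞
????∙∙∙∙∙⊞⊞⊞
????∙∙∙∙∙⊞⊞⊞
????∙∙∙∙∙⊞⊞⊞
????∙∙⊚∙∙?⊞⊞
????⊞⊞∙⊞⊞?⊞⊞
????⊞⊞∙⊞⊞?⊞⊞
??????????⊞⊞
??????????⊞⊞
??????????⊞⊞

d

?????????⊞⊞⊞
???⊞⊞⊞⊞⊞⊞⊞⊞⊞
???⊞⊞⊞⊞⊞⊞⊞⊞⊞
???∙∙∙∙∙⊞⊞⊞⊞
???∙∙∙∙∙⊞⊞⊞⊞
???∙∙∙∙∙⊞⊞⊞⊞
???∙∙∙⊚∙⊞⊞⊞⊞
???⊞⊞∙⊞⊞⊞⊞⊞⊞
???⊞⊞∙⊞⊞⊞⊞⊞⊞
?????????⊞⊞⊞
?????????⊞⊞⊞
?????????⊞⊞⊞

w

?????????⊞⊞⊞
?????????⊞⊞⊞
???⊞⊞⊞⊞⊞⊞⊞⊞⊞
???⊞⊞⊞⊞⊞⊞⊞⊞⊞
???∙∙∙∙∙⊞⊞⊞⊞
???∙∙∙∙∙⊞⊞⊞⊞
???∙∙∙⊚∙⊞⊞⊞⊞
???∙∙∙∙∙⊞⊞⊞⊞
???⊞⊞∙⊞⊞⊞⊞⊞⊞
???⊞⊞∙⊞⊞⊞⊞⊞⊞
?????????⊞⊞⊞
?????????⊞⊞⊞

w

⊞⊞⊞⊞⊞⊞⊞⊞⊞⊞⊞⊞
?????????⊞⊞⊞
?????????⊞⊞⊞
???⊞⊞⊞⊞⊞⊞⊞⊞⊞
???⊞⊞⊞⊞⊞⊞⊞⊞⊞
???∙∙∙∙∙⊞⊞⊞⊞
???∙∙∙⊚∙⊞⊞⊞⊞
???∙∙∙∙∙⊞⊞⊞⊞
???∙∙∙∙∙⊞⊞⊞⊞
???⊞⊞∙⊞⊞⊞⊞⊞⊞
???⊞⊞∙⊞⊞⊞⊞⊞⊞
?????????⊞⊞⊞

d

⊞⊞⊞⊞⊞⊞⊞⊞⊞⊞⊞⊞
????????⊞⊞⊞⊞
????????⊞⊞⊞⊞
??⊞⊞⊞⊞⊞⊞⊞⊞⊞⊞
??⊞⊞⊞⊞⊞⊞⊞⊞⊞⊞
??∙∙∙∙∙⊞⊞⊞⊞⊞
??∙∙∙∙⊚⊞⊞⊞⊞⊞
??∙∙∙∙∙⊞⊞⊞⊞⊞
??∙∙∙∙∙⊞⊞⊞⊞⊞
??⊞⊞∙⊞⊞⊞⊞⊞⊞⊞
??⊞⊞∙⊞⊞⊞⊞⊞⊞⊞
????????⊞⊞⊞⊞

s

????????⊞⊞⊞⊞
????????⊞⊞⊞⊞
??⊞⊞⊞⊞⊞⊞⊞⊞⊞⊞
??⊞⊞⊞⊞⊞⊞⊞⊞⊞⊞
??∙∙∙∙∙⊞⊞⊞⊞⊞
??∙∙∙∙∙⊞⊞⊞⊞⊞
??∙∙∙∙⊚⊞⊞⊞⊞⊞
??∙∙∙∙∙⊞⊞⊞⊞⊞
??⊞⊞∙⊞⊞⊞⊞⊞⊞⊞
??⊞⊞∙⊞⊞⊞⊞⊞⊞⊞
????????⊞⊞⊞⊞
????????⊞⊞⊞⊞

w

⊞⊞⊞⊞⊞⊞⊞⊞⊞⊞⊞⊞
????????⊞⊞⊞⊞
????????⊞⊞⊞⊞
??⊞⊞⊞⊞⊞⊞⊞⊞⊞⊞
??⊞⊞⊞⊞⊞⊞⊞⊞⊞⊞
??∙∙∙∙∙⊞⊞⊞⊞⊞
??∙∙∙∙⊚⊞⊞⊞⊞⊞
??∙∙∙∙∙⊞⊞⊞⊞⊞
??∙∙∙∙∙⊞⊞⊞⊞⊞
??⊞⊞∙⊞⊞⊞⊞⊞⊞⊞
??⊞⊞∙⊞⊞⊞⊞⊞⊞⊞
????????⊞⊞⊞⊞

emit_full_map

⊞⊞⊞⊞⊞⊞
⊞⊞⊞⊞⊞⊞
∙∙∙∙∙⊞
∙∙∙∙⊚⊞
∙∙∙∙∙⊞
∙∙∙∙∙⊞
⊞⊞∙⊞⊞⊞
⊞⊞∙⊞⊞⊞

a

⊞⊞⊞⊞⊞⊞⊞⊞⊞⊞⊞⊞
?????????⊞⊞⊞
?????????⊞⊞⊞
???⊞⊞⊞⊞⊞⊞⊞⊞⊞
???⊞⊞⊞⊞⊞⊞⊞⊞⊞
???∙∙∙∙∙⊞⊞⊞⊞
???∙∙∙⊚∙⊞⊞⊞⊞
???∙∙∙∙∙⊞⊞⊞⊞
???∙∙∙∙∙⊞⊞⊞⊞
???⊞⊞∙⊞⊞⊞⊞⊞⊞
???⊞⊞∙⊞⊞⊞⊞⊞⊞
?????????⊞⊞⊞

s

?????????⊞⊞⊞
?????????⊞⊞⊞
???⊞⊞⊞⊞⊞⊞⊞⊞⊞
???⊞⊞⊞⊞⊞⊞⊞⊞⊞
???∙∙∙∙∙⊞⊞⊞⊞
???∙∙∙∙∙⊞⊞⊞⊞
???∙∙∙⊚∙⊞⊞⊞⊞
???∙∙∙∙∙⊞⊞⊞⊞
???⊞⊞∙⊞⊞⊞⊞⊞⊞
???⊞⊞∙⊞⊞⊞⊞⊞⊞
?????????⊞⊞⊞
?????????⊞⊞⊞

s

?????????⊞⊞⊞
???⊞⊞⊞⊞⊞⊞⊞⊞⊞
???⊞⊞⊞⊞⊞⊞⊞⊞⊞
???∙∙∙∙∙⊞⊞⊞⊞
???∙∙∙∙∙⊞⊞⊞⊞
???∙∙∙∙∙⊞⊞⊞⊞
???∙∙∙⊚∙⊞⊞⊞⊞
???⊞⊞∙⊞⊞⊞⊞⊞⊞
???⊞⊞∙⊞⊞⊞⊞⊞⊞
?????????⊞⊞⊞
?????????⊞⊞⊞
?????????⊞⊞⊞

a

??????????⊞⊞
????⊞⊞⊞⊞⊞⊞⊞⊞
????⊞⊞⊞⊞⊞⊞⊞⊞
????∙∙∙∙∙⊞⊞⊞
????∙∙∙∙∙⊞⊞⊞
????∙∙∙∙∙⊞⊞⊞
????∙∙⊚∙∙⊞⊞⊞
????⊞⊞∙⊞⊞⊞⊞⊞
????⊞⊞∙⊞⊞⊞⊞⊞
??????????⊞⊞
??????????⊞⊞
??????????⊞⊞

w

??????????⊞⊞
??????????⊞⊞
????⊞⊞⊞⊞⊞⊞⊞⊞
????⊞⊞⊞⊞⊞⊞⊞⊞
????∙∙∙∙∙⊞⊞⊞
????∙∙∙∙∙⊞⊞⊞
????∙∙⊚∙∙⊞⊞⊞
????∙∙∙∙∙⊞⊞⊞
????⊞⊞∙⊞⊞⊞⊞⊞
????⊞⊞∙⊞⊞⊞⊞⊞
??????????⊞⊞
??????????⊞⊞

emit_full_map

⊞⊞⊞⊞⊞⊞
⊞⊞⊞⊞⊞⊞
∙∙∙∙∙⊞
∙∙∙∙∙⊞
∙∙⊚∙∙⊞
∙∙∙∙∙⊞
⊞⊞∙⊞⊞⊞
⊞⊞∙⊞⊞⊞


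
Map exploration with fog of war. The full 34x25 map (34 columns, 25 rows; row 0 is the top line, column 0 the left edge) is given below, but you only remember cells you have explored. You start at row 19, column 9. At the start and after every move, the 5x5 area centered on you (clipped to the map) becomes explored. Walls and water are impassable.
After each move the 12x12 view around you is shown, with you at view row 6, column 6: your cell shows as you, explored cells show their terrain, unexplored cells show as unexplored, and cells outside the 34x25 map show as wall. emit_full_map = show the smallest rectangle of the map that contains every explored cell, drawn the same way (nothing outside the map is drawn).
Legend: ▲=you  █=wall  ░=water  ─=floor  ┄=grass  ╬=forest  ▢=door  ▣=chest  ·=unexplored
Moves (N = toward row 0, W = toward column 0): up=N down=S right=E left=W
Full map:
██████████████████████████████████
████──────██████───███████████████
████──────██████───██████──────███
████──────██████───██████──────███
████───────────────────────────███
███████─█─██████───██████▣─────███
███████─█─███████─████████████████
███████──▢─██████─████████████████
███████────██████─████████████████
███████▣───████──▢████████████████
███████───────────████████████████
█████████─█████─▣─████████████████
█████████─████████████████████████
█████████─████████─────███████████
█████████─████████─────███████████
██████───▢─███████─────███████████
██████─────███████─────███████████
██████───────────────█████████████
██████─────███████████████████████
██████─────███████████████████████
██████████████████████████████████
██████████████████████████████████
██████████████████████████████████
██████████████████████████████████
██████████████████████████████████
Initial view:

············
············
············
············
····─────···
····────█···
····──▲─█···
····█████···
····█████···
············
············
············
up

············
············
············
············
····────█···
····─────···
····──▲─█···
····────█···
····█████···
····█████···
············
············

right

············
············
············
············
···────██···
···──────···
···───▲██···
···────██···
···██████···
···█████····
············
············

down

············
············
············
···────██···
···──────···
···────██···
···───▲██···
···██████···
···██████···
············
············
············

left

············
············
············
····────██··
····──────··
····────██··
····──▲─██··
····██████··
····██████··
············
············
············

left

············
············
············
·····────██·
····───────·
····─────██·
····──▲──██·
····███████·
····███████·
············
············
············

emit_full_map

·────██
───────
─────██
──▲──██
███████
███████

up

············
············
············
············
····─────██·
····───────·
····──▲──██·
····─────██·
····███████·
····███████·
············
············

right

············
············
············
············
···─────██··
···───────··
···───▲─██··
···─────██··
···███████··
···███████··
············
············

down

············
············
············
···─────██··
···───────··
···─────██··
···───▲─██··
···███████··
···███████··
············
············
············

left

············
············
············
····─────██·
····───────·
····─────██·
····──▲──██·
····███████·
····███████·
············
············
············

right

············
············
············
···─────██··
···───────··
···─────██··
···───▲─██··
···███████··
···███████··
············
············
············

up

············
············
············
············
···─────██··
···───────··
···───▲─██··
···─────██··
···███████··
···███████··
············
············

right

············
············
············
············
··─────██···
··───────···
··────▲██···
··─────██···
··███████···
··███████···
············
············

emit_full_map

─────██
───────
────▲██
─────██
███████
███████

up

············
············
············
············
····─▢─██···
··─────██···
··────▲──···
··─────██···
··─────██···
··███████···
··███████···
············

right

············
············
············
············
···─▢─███···
·─────███···
·─────▲──···
·─────███···
·─────███···
·███████····
·███████····
············

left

············
············
············
············
····─▢─███··
··─────███··
··────▲───··
··─────███··
··─────███··
··███████···
··███████···
············

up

············
············
············
············
····█─███···
····─▢─███··
··────▲███··
··────────··
··─────███··
··─────███··
··███████···
··███████···

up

············
············
············
············
····█─███···
····█─███···
····─▢▲███··
··─────███··
··────────··
··─────███··
··─────███··
··███████···

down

············
············
············
····█─███···
····█─███···
····─▢─███··
··────▲███··
··────────··
··─────███··
··─────███··
··███████···
··███████···

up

············
············
············
············
····█─███···
····█─███···
····─▢▲███··
··─────███··
··────────··
··─────███··
··─────███··
··███████···

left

············
············
············
············
····██─███··
····██─███··
····──▲─███·
···─────███·
···────────·
···─────███·
···─────███·
···███████··

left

············
············
············
············
····███─███·
····███─███·
····──▲▢─███
····─────███
····────────
····─────███
····─────███
····███████·

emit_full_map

███─███·
███─███·
──▲▢─███
─────███
────────
─────███
─────███
███████·
███████·


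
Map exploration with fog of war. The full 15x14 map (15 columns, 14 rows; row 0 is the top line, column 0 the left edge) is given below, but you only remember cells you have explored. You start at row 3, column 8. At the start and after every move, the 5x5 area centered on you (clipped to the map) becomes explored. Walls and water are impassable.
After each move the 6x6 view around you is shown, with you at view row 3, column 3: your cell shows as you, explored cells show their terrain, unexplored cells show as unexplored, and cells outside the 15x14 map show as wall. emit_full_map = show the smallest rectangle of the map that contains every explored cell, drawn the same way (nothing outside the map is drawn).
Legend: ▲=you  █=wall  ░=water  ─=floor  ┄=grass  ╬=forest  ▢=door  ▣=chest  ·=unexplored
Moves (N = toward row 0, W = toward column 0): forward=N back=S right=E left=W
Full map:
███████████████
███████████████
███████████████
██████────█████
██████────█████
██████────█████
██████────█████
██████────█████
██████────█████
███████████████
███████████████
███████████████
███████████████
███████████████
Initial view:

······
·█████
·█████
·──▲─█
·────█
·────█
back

·█████
·█████
·────█
·──▲─█
·────█
·────█

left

··████
·█████
·█────
·█─▲──
·█────
·█────

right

·█████
██████
█────█
█──▲─█
█────█
█────█

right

█████·
██████
────██
───▲██
────██
────██

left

·█████
██████
█────█
█──▲─█
█────█
█────█

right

█████·
██████
────██
───▲██
────██
────██


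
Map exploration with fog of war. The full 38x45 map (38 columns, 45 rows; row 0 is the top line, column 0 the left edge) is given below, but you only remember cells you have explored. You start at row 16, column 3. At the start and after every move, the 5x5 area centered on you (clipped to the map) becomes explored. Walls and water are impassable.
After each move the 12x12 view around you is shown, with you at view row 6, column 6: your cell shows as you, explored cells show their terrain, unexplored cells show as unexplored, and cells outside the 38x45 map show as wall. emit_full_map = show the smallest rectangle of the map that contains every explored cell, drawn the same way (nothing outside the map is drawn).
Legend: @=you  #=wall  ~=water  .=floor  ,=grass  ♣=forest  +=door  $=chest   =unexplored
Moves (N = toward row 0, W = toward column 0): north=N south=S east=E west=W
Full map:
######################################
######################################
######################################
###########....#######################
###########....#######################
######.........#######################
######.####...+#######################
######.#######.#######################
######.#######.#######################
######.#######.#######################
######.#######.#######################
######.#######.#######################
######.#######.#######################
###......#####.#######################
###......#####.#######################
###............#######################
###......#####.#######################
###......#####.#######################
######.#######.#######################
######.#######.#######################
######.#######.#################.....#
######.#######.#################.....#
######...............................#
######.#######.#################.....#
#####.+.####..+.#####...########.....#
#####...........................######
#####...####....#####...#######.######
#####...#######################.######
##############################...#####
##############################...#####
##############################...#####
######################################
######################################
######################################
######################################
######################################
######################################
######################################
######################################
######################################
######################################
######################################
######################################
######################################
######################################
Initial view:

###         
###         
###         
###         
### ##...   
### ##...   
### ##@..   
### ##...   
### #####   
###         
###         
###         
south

###         
###         
###         
### ##...   
### ##...   
### ##...   
### ##@..   
### #####   
### #####   
###         
###         
###         

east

##          
##          
##          
## ##...    
## ##....   
## ##....   
## ##.@..   
## #####.   
## #####.   
##          
##          
##          

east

#           
#           
#           
# ##...     
# ##.....   
# ##.....   
# ##..@..   
# #####.#   
# #####.#   
#           
#           
#           

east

            
            
            
 ##...      
 ##......   
 ##......   
 ##...@..   
 #####.##   
 #####.##   
            
            
            

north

            
            
            
            
 ##......   
 ##......   
 ##...@..   
 ##......   
 #####.##   
 #####.##   
            
            

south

            
            
            
 ##......   
 ##......   
 ##......   
 ##...@..   
 #####.##   
 #####.##   
            
            
            

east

            
            
            
##......    
##.......   
##......#   
##....@.#   
#####.###   
#####.###   
            
            
            

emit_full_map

##...... 
##.......
##......#
##....@.#
#####.###
#####.###

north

            
            
            
            
##......#   
##.......   
##....@.#   
##......#   
#####.###   
#####.###   
            
            

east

            
            
            
            
#......##   
#........   
#.....@##   
#......##   
####.####   
####.###    
            
            

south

            
            
            
#......##   
#........   
#......##   
#.....@##   
####.####   
####.####   
            
            
            

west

            
            
            
##......##  
##........  
##......##  
##....@.##  
#####.####  
#####.####  
            
            
            

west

            
            
            
 ##......## 
 ##........ 
 ##......## 
 ##...@..## 
 #####.#### 
 #####.#### 
            
            
            

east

            
            
            
##......##  
##........  
##......##  
##....@.##  
#####.####  
#####.####  
            
            
            

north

            
            
            
            
##......##  
##........  
##....@.##  
##......##  
#####.####  
#####.####  
            
            


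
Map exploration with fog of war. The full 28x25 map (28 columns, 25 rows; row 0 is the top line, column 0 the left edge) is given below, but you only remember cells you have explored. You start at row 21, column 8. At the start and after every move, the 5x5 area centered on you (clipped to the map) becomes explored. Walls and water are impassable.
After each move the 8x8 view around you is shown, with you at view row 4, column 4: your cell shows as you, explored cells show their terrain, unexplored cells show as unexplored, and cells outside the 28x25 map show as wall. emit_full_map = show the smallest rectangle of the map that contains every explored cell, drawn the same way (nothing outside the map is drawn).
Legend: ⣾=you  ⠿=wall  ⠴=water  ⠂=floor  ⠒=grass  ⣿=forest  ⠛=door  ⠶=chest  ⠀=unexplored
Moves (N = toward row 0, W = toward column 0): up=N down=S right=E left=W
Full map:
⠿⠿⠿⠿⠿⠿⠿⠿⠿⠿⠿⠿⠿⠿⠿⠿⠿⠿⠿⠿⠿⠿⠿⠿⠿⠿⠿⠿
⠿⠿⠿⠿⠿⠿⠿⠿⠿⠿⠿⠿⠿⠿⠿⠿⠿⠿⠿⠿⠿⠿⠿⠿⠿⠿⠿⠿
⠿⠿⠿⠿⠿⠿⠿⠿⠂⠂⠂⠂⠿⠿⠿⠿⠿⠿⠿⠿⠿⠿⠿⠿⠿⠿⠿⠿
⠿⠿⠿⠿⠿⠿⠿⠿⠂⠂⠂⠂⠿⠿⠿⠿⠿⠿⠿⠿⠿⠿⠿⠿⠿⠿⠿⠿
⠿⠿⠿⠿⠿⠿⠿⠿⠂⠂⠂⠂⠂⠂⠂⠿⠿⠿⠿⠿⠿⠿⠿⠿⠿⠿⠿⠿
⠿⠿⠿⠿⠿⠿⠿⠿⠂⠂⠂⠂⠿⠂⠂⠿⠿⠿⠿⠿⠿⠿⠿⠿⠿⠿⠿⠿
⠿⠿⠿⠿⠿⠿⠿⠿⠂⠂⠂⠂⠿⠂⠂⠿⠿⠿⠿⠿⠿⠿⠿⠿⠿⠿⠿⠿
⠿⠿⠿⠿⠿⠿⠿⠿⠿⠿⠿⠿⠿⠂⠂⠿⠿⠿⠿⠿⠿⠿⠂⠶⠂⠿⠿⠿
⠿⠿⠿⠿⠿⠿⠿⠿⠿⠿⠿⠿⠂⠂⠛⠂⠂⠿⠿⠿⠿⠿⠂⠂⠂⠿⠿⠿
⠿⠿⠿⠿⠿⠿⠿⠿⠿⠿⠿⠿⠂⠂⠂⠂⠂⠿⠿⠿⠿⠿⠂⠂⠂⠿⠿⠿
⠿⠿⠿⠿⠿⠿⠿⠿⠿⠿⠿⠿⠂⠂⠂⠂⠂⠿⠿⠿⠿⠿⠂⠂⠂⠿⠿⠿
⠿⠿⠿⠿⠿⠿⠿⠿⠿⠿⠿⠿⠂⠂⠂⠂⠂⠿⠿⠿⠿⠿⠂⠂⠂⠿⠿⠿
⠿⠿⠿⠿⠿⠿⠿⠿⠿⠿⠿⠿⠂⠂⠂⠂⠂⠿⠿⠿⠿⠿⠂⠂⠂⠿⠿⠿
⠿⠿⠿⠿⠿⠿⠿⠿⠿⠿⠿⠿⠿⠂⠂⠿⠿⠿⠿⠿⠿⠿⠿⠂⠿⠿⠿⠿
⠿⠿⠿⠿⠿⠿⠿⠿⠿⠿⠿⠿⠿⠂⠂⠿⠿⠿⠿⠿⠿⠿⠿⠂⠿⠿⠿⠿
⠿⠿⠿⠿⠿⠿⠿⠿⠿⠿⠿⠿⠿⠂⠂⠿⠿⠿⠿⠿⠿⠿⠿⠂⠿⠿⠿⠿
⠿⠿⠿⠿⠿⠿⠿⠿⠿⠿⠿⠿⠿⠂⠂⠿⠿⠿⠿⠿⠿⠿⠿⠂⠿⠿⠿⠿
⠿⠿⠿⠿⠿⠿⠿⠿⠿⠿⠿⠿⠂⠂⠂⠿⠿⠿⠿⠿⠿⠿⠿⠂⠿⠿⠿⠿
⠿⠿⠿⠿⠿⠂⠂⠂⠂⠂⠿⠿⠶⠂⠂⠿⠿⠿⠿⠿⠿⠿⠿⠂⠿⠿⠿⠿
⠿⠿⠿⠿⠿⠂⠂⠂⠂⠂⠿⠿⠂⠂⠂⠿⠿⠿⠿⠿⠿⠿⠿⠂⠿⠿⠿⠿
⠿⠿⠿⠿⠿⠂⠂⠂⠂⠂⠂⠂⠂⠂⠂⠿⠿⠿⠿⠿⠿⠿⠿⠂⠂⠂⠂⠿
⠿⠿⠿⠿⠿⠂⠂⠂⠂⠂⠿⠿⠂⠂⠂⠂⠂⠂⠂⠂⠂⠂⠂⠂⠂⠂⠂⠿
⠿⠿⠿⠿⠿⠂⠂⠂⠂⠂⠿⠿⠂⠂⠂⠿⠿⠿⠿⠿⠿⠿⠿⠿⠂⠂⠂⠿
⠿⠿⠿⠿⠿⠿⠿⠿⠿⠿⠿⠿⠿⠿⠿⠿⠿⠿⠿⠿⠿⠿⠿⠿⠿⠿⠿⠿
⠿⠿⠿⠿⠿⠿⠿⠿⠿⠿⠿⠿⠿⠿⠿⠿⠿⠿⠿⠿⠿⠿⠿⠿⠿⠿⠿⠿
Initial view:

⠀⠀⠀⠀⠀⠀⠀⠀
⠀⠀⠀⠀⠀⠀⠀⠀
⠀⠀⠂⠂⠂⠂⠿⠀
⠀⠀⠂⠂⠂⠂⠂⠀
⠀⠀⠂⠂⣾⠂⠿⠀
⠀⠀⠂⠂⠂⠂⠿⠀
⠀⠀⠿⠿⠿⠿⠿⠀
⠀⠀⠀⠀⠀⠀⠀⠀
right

⠀⠀⠀⠀⠀⠀⠀⠀
⠀⠀⠀⠀⠀⠀⠀⠀
⠀⠂⠂⠂⠂⠿⠿⠀
⠀⠂⠂⠂⠂⠂⠂⠀
⠀⠂⠂⠂⣾⠿⠿⠀
⠀⠂⠂⠂⠂⠿⠿⠀
⠀⠿⠿⠿⠿⠿⠿⠀
⠀⠀⠀⠀⠀⠀⠀⠀

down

⠀⠀⠀⠀⠀⠀⠀⠀
⠀⠂⠂⠂⠂⠿⠿⠀
⠀⠂⠂⠂⠂⠂⠂⠀
⠀⠂⠂⠂⠂⠿⠿⠀
⠀⠂⠂⠂⣾⠿⠿⠀
⠀⠿⠿⠿⠿⠿⠿⠀
⠀⠀⠿⠿⠿⠿⠿⠀
⠿⠿⠿⠿⠿⠿⠿⠿

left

⠀⠀⠀⠀⠀⠀⠀⠀
⠀⠀⠂⠂⠂⠂⠿⠿
⠀⠀⠂⠂⠂⠂⠂⠂
⠀⠀⠂⠂⠂⠂⠿⠿
⠀⠀⠂⠂⣾⠂⠿⠿
⠀⠀⠿⠿⠿⠿⠿⠿
⠀⠀⠿⠿⠿⠿⠿⠿
⠿⠿⠿⠿⠿⠿⠿⠿

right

⠀⠀⠀⠀⠀⠀⠀⠀
⠀⠂⠂⠂⠂⠿⠿⠀
⠀⠂⠂⠂⠂⠂⠂⠀
⠀⠂⠂⠂⠂⠿⠿⠀
⠀⠂⠂⠂⣾⠿⠿⠀
⠀⠿⠿⠿⠿⠿⠿⠀
⠀⠿⠿⠿⠿⠿⠿⠀
⠿⠿⠿⠿⠿⠿⠿⠿

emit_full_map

⠂⠂⠂⠂⠿⠿
⠂⠂⠂⠂⠂⠂
⠂⠂⠂⠂⠿⠿
⠂⠂⠂⣾⠿⠿
⠿⠿⠿⠿⠿⠿
⠿⠿⠿⠿⠿⠿

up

⠀⠀⠀⠀⠀⠀⠀⠀
⠀⠀⠀⠀⠀⠀⠀⠀
⠀⠂⠂⠂⠂⠿⠿⠀
⠀⠂⠂⠂⠂⠂⠂⠀
⠀⠂⠂⠂⣾⠿⠿⠀
⠀⠂⠂⠂⠂⠿⠿⠀
⠀⠿⠿⠿⠿⠿⠿⠀
⠀⠿⠿⠿⠿⠿⠿⠀

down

⠀⠀⠀⠀⠀⠀⠀⠀
⠀⠂⠂⠂⠂⠿⠿⠀
⠀⠂⠂⠂⠂⠂⠂⠀
⠀⠂⠂⠂⠂⠿⠿⠀
⠀⠂⠂⠂⣾⠿⠿⠀
⠀⠿⠿⠿⠿⠿⠿⠀
⠀⠿⠿⠿⠿⠿⠿⠀
⠿⠿⠿⠿⠿⠿⠿⠿

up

⠀⠀⠀⠀⠀⠀⠀⠀
⠀⠀⠀⠀⠀⠀⠀⠀
⠀⠂⠂⠂⠂⠿⠿⠀
⠀⠂⠂⠂⠂⠂⠂⠀
⠀⠂⠂⠂⣾⠿⠿⠀
⠀⠂⠂⠂⠂⠿⠿⠀
⠀⠿⠿⠿⠿⠿⠿⠀
⠀⠿⠿⠿⠿⠿⠿⠀

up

⠀⠀⠀⠀⠀⠀⠀⠀
⠀⠀⠀⠀⠀⠀⠀⠀
⠀⠀⠂⠂⠂⠿⠿⠀
⠀⠂⠂⠂⠂⠿⠿⠀
⠀⠂⠂⠂⣾⠂⠂⠀
⠀⠂⠂⠂⠂⠿⠿⠀
⠀⠂⠂⠂⠂⠿⠿⠀
⠀⠿⠿⠿⠿⠿⠿⠀

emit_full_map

⠀⠂⠂⠂⠿⠿
⠂⠂⠂⠂⠿⠿
⠂⠂⠂⣾⠂⠂
⠂⠂⠂⠂⠿⠿
⠂⠂⠂⠂⠿⠿
⠿⠿⠿⠿⠿⠿
⠿⠿⠿⠿⠿⠿

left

⠀⠀⠀⠀⠀⠀⠀⠀
⠀⠀⠀⠀⠀⠀⠀⠀
⠀⠀⠂⠂⠂⠂⠿⠿
⠀⠀⠂⠂⠂⠂⠿⠿
⠀⠀⠂⠂⣾⠂⠂⠂
⠀⠀⠂⠂⠂⠂⠿⠿
⠀⠀⠂⠂⠂⠂⠿⠿
⠀⠀⠿⠿⠿⠿⠿⠿

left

⠀⠀⠀⠀⠀⠀⠀⠀
⠀⠀⠀⠀⠀⠀⠀⠀
⠀⠀⠂⠂⠂⠂⠂⠿
⠀⠀⠂⠂⠂⠂⠂⠿
⠀⠀⠂⠂⣾⠂⠂⠂
⠀⠀⠂⠂⠂⠂⠂⠿
⠀⠀⠂⠂⠂⠂⠂⠿
⠀⠀⠀⠿⠿⠿⠿⠿

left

⠀⠀⠀⠀⠀⠀⠀⠀
⠀⠀⠀⠀⠀⠀⠀⠀
⠀⠀⠿⠂⠂⠂⠂⠂
⠀⠀⠿⠂⠂⠂⠂⠂
⠀⠀⠿⠂⣾⠂⠂⠂
⠀⠀⠿⠂⠂⠂⠂⠂
⠀⠀⠿⠂⠂⠂⠂⠂
⠀⠀⠀⠀⠿⠿⠿⠿

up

⠀⠀⠀⠀⠀⠀⠀⠀
⠀⠀⠀⠀⠀⠀⠀⠀
⠀⠀⠿⠿⠿⠿⠿⠀
⠀⠀⠿⠂⠂⠂⠂⠂
⠀⠀⠿⠂⣾⠂⠂⠂
⠀⠀⠿⠂⠂⠂⠂⠂
⠀⠀⠿⠂⠂⠂⠂⠂
⠀⠀⠿⠂⠂⠂⠂⠂

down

⠀⠀⠀⠀⠀⠀⠀⠀
⠀⠀⠿⠿⠿⠿⠿⠀
⠀⠀⠿⠂⠂⠂⠂⠂
⠀⠀⠿⠂⠂⠂⠂⠂
⠀⠀⠿⠂⣾⠂⠂⠂
⠀⠀⠿⠂⠂⠂⠂⠂
⠀⠀⠿⠂⠂⠂⠂⠂
⠀⠀⠀⠀⠿⠿⠿⠿

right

⠀⠀⠀⠀⠀⠀⠀⠀
⠀⠿⠿⠿⠿⠿⠀⠀
⠀⠿⠂⠂⠂⠂⠂⠿
⠀⠿⠂⠂⠂⠂⠂⠿
⠀⠿⠂⠂⣾⠂⠂⠂
⠀⠿⠂⠂⠂⠂⠂⠿
⠀⠿⠂⠂⠂⠂⠂⠿
⠀⠀⠀⠿⠿⠿⠿⠿

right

⠀⠀⠀⠀⠀⠀⠀⠀
⠿⠿⠿⠿⠿⠀⠀⠀
⠿⠂⠂⠂⠂⠂⠿⠿
⠿⠂⠂⠂⠂⠂⠿⠿
⠿⠂⠂⠂⣾⠂⠂⠂
⠿⠂⠂⠂⠂⠂⠿⠿
⠿⠂⠂⠂⠂⠂⠿⠿
⠀⠀⠿⠿⠿⠿⠿⠿

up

⠀⠀⠀⠀⠀⠀⠀⠀
⠀⠀⠀⠀⠀⠀⠀⠀
⠿⠿⠿⠿⠿⠿⠿⠀
⠿⠂⠂⠂⠂⠂⠿⠿
⠿⠂⠂⠂⣾⠂⠿⠿
⠿⠂⠂⠂⠂⠂⠂⠂
⠿⠂⠂⠂⠂⠂⠿⠿
⠿⠂⠂⠂⠂⠂⠿⠿

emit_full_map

⠿⠿⠿⠿⠿⠿⠿⠀
⠿⠂⠂⠂⠂⠂⠿⠿
⠿⠂⠂⠂⣾⠂⠿⠿
⠿⠂⠂⠂⠂⠂⠂⠂
⠿⠂⠂⠂⠂⠂⠿⠿
⠿⠂⠂⠂⠂⠂⠿⠿
⠀⠀⠿⠿⠿⠿⠿⠿
⠀⠀⠿⠿⠿⠿⠿⠿

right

⠀⠀⠀⠀⠀⠀⠀⠀
⠀⠀⠀⠀⠀⠀⠀⠀
⠿⠿⠿⠿⠿⠿⠿⠀
⠂⠂⠂⠂⠂⠿⠿⠀
⠂⠂⠂⠂⣾⠿⠿⠀
⠂⠂⠂⠂⠂⠂⠂⠀
⠂⠂⠂⠂⠂⠿⠿⠀
⠂⠂⠂⠂⠂⠿⠿⠀

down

⠀⠀⠀⠀⠀⠀⠀⠀
⠿⠿⠿⠿⠿⠿⠿⠀
⠂⠂⠂⠂⠂⠿⠿⠀
⠂⠂⠂⠂⠂⠿⠿⠀
⠂⠂⠂⠂⣾⠂⠂⠀
⠂⠂⠂⠂⠂⠿⠿⠀
⠂⠂⠂⠂⠂⠿⠿⠀
⠀⠿⠿⠿⠿⠿⠿⠀

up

⠀⠀⠀⠀⠀⠀⠀⠀
⠀⠀⠀⠀⠀⠀⠀⠀
⠿⠿⠿⠿⠿⠿⠿⠀
⠂⠂⠂⠂⠂⠿⠿⠀
⠂⠂⠂⠂⣾⠿⠿⠀
⠂⠂⠂⠂⠂⠂⠂⠀
⠂⠂⠂⠂⠂⠿⠿⠀
⠂⠂⠂⠂⠂⠿⠿⠀

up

⠀⠀⠀⠀⠀⠀⠀⠀
⠀⠀⠀⠀⠀⠀⠀⠀
⠀⠀⠿⠿⠿⠿⠿⠀
⠿⠿⠿⠿⠿⠿⠿⠀
⠂⠂⠂⠂⣾⠿⠿⠀
⠂⠂⠂⠂⠂⠿⠿⠀
⠂⠂⠂⠂⠂⠂⠂⠀
⠂⠂⠂⠂⠂⠿⠿⠀

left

⠀⠀⠀⠀⠀⠀⠀⠀
⠀⠀⠀⠀⠀⠀⠀⠀
⠀⠀⠿⠿⠿⠿⠿⠿
⠿⠿⠿⠿⠿⠿⠿⠿
⠿⠂⠂⠂⣾⠂⠿⠿
⠿⠂⠂⠂⠂⠂⠿⠿
⠿⠂⠂⠂⠂⠂⠂⠂
⠿⠂⠂⠂⠂⠂⠿⠿

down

⠀⠀⠀⠀⠀⠀⠀⠀
⠀⠀⠿⠿⠿⠿⠿⠿
⠿⠿⠿⠿⠿⠿⠿⠿
⠿⠂⠂⠂⠂⠂⠿⠿
⠿⠂⠂⠂⣾⠂⠿⠿
⠿⠂⠂⠂⠂⠂⠂⠂
⠿⠂⠂⠂⠂⠂⠿⠿
⠿⠂⠂⠂⠂⠂⠿⠿

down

⠀⠀⠿⠿⠿⠿⠿⠿
⠿⠿⠿⠿⠿⠿⠿⠿
⠿⠂⠂⠂⠂⠂⠿⠿
⠿⠂⠂⠂⠂⠂⠿⠿
⠿⠂⠂⠂⣾⠂⠂⠂
⠿⠂⠂⠂⠂⠂⠿⠿
⠿⠂⠂⠂⠂⠂⠿⠿
⠀⠀⠿⠿⠿⠿⠿⠿

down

⠿⠿⠿⠿⠿⠿⠿⠿
⠿⠂⠂⠂⠂⠂⠿⠿
⠿⠂⠂⠂⠂⠂⠿⠿
⠿⠂⠂⠂⠂⠂⠂⠂
⠿⠂⠂⠂⣾⠂⠿⠿
⠿⠂⠂⠂⠂⠂⠿⠿
⠀⠀⠿⠿⠿⠿⠿⠿
⠀⠀⠿⠿⠿⠿⠿⠿

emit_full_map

⠀⠀⠿⠿⠿⠿⠿⠿
⠿⠿⠿⠿⠿⠿⠿⠿
⠿⠂⠂⠂⠂⠂⠿⠿
⠿⠂⠂⠂⠂⠂⠿⠿
⠿⠂⠂⠂⠂⠂⠂⠂
⠿⠂⠂⠂⣾⠂⠿⠿
⠿⠂⠂⠂⠂⠂⠿⠿
⠀⠀⠿⠿⠿⠿⠿⠿
⠀⠀⠿⠿⠿⠿⠿⠿

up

⠀⠀⠿⠿⠿⠿⠿⠿
⠿⠿⠿⠿⠿⠿⠿⠿
⠿⠂⠂⠂⠂⠂⠿⠿
⠿⠂⠂⠂⠂⠂⠿⠿
⠿⠂⠂⠂⣾⠂⠂⠂
⠿⠂⠂⠂⠂⠂⠿⠿
⠿⠂⠂⠂⠂⠂⠿⠿
⠀⠀⠿⠿⠿⠿⠿⠿

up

⠀⠀⠀⠀⠀⠀⠀⠀
⠀⠀⠿⠿⠿⠿⠿⠿
⠿⠿⠿⠿⠿⠿⠿⠿
⠿⠂⠂⠂⠂⠂⠿⠿
⠿⠂⠂⠂⣾⠂⠿⠿
⠿⠂⠂⠂⠂⠂⠂⠂
⠿⠂⠂⠂⠂⠂⠿⠿
⠿⠂⠂⠂⠂⠂⠿⠿


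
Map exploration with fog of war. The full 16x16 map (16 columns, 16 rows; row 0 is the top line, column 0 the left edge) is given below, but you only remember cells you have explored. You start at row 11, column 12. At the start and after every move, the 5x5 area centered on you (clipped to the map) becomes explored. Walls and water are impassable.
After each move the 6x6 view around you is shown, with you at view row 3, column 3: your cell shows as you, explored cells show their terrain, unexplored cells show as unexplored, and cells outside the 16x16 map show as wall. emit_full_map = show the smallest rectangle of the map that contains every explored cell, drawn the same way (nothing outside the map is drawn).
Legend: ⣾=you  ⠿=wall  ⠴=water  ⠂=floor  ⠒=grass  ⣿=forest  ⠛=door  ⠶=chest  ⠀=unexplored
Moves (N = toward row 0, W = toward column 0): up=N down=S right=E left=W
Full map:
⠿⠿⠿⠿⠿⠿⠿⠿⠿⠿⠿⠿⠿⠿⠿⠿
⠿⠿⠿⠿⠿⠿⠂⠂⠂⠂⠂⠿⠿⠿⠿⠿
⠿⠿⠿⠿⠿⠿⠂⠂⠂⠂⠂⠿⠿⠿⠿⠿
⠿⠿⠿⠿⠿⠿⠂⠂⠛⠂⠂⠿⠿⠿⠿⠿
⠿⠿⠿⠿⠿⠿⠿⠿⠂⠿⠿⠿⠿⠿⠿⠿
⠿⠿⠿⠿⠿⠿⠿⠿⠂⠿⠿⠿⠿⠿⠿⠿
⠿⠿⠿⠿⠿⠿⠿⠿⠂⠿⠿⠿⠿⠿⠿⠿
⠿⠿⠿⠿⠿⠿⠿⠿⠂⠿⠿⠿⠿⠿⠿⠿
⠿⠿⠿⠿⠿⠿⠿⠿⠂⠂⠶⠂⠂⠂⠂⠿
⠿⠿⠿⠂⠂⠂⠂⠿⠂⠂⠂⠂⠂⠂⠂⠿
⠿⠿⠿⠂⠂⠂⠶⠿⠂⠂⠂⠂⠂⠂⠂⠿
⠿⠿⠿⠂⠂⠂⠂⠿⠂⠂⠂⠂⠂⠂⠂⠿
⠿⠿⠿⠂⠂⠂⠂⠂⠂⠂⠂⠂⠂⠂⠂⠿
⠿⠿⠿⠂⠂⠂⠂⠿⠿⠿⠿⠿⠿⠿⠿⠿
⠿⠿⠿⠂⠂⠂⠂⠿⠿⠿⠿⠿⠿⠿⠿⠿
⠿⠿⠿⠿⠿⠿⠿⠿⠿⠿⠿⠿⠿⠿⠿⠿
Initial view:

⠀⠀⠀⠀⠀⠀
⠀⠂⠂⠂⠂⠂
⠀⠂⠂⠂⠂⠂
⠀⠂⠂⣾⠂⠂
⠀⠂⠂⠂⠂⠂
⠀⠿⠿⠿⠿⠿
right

⠀⠀⠀⠀⠀⠀
⠂⠂⠂⠂⠂⠿
⠂⠂⠂⠂⠂⠿
⠂⠂⠂⣾⠂⠿
⠂⠂⠂⠂⠂⠿
⠿⠿⠿⠿⠿⠿

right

⠀⠀⠀⠀⠀⠿
⠂⠂⠂⠂⠿⠿
⠂⠂⠂⠂⠿⠿
⠂⠂⠂⣾⠿⠿
⠂⠂⠂⠂⠿⠿
⠿⠿⠿⠿⠿⠿

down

⠂⠂⠂⠂⠿⠿
⠂⠂⠂⠂⠿⠿
⠂⠂⠂⠂⠿⠿
⠂⠂⠂⣾⠿⠿
⠿⠿⠿⠿⠿⠿
⠀⠿⠿⠿⠿⠿

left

⠂⠂⠂⠂⠂⠿
⠂⠂⠂⠂⠂⠿
⠂⠂⠂⠂⠂⠿
⠂⠂⠂⣾⠂⠿
⠿⠿⠿⠿⠿⠿
⠀⠿⠿⠿⠿⠿

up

⠀⠀⠀⠀⠀⠀
⠂⠂⠂⠂⠂⠿
⠂⠂⠂⠂⠂⠿
⠂⠂⠂⣾⠂⠿
⠂⠂⠂⠂⠂⠿
⠿⠿⠿⠿⠿⠿

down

⠂⠂⠂⠂⠂⠿
⠂⠂⠂⠂⠂⠿
⠂⠂⠂⠂⠂⠿
⠂⠂⠂⣾⠂⠿
⠿⠿⠿⠿⠿⠿
⠀⠿⠿⠿⠿⠿


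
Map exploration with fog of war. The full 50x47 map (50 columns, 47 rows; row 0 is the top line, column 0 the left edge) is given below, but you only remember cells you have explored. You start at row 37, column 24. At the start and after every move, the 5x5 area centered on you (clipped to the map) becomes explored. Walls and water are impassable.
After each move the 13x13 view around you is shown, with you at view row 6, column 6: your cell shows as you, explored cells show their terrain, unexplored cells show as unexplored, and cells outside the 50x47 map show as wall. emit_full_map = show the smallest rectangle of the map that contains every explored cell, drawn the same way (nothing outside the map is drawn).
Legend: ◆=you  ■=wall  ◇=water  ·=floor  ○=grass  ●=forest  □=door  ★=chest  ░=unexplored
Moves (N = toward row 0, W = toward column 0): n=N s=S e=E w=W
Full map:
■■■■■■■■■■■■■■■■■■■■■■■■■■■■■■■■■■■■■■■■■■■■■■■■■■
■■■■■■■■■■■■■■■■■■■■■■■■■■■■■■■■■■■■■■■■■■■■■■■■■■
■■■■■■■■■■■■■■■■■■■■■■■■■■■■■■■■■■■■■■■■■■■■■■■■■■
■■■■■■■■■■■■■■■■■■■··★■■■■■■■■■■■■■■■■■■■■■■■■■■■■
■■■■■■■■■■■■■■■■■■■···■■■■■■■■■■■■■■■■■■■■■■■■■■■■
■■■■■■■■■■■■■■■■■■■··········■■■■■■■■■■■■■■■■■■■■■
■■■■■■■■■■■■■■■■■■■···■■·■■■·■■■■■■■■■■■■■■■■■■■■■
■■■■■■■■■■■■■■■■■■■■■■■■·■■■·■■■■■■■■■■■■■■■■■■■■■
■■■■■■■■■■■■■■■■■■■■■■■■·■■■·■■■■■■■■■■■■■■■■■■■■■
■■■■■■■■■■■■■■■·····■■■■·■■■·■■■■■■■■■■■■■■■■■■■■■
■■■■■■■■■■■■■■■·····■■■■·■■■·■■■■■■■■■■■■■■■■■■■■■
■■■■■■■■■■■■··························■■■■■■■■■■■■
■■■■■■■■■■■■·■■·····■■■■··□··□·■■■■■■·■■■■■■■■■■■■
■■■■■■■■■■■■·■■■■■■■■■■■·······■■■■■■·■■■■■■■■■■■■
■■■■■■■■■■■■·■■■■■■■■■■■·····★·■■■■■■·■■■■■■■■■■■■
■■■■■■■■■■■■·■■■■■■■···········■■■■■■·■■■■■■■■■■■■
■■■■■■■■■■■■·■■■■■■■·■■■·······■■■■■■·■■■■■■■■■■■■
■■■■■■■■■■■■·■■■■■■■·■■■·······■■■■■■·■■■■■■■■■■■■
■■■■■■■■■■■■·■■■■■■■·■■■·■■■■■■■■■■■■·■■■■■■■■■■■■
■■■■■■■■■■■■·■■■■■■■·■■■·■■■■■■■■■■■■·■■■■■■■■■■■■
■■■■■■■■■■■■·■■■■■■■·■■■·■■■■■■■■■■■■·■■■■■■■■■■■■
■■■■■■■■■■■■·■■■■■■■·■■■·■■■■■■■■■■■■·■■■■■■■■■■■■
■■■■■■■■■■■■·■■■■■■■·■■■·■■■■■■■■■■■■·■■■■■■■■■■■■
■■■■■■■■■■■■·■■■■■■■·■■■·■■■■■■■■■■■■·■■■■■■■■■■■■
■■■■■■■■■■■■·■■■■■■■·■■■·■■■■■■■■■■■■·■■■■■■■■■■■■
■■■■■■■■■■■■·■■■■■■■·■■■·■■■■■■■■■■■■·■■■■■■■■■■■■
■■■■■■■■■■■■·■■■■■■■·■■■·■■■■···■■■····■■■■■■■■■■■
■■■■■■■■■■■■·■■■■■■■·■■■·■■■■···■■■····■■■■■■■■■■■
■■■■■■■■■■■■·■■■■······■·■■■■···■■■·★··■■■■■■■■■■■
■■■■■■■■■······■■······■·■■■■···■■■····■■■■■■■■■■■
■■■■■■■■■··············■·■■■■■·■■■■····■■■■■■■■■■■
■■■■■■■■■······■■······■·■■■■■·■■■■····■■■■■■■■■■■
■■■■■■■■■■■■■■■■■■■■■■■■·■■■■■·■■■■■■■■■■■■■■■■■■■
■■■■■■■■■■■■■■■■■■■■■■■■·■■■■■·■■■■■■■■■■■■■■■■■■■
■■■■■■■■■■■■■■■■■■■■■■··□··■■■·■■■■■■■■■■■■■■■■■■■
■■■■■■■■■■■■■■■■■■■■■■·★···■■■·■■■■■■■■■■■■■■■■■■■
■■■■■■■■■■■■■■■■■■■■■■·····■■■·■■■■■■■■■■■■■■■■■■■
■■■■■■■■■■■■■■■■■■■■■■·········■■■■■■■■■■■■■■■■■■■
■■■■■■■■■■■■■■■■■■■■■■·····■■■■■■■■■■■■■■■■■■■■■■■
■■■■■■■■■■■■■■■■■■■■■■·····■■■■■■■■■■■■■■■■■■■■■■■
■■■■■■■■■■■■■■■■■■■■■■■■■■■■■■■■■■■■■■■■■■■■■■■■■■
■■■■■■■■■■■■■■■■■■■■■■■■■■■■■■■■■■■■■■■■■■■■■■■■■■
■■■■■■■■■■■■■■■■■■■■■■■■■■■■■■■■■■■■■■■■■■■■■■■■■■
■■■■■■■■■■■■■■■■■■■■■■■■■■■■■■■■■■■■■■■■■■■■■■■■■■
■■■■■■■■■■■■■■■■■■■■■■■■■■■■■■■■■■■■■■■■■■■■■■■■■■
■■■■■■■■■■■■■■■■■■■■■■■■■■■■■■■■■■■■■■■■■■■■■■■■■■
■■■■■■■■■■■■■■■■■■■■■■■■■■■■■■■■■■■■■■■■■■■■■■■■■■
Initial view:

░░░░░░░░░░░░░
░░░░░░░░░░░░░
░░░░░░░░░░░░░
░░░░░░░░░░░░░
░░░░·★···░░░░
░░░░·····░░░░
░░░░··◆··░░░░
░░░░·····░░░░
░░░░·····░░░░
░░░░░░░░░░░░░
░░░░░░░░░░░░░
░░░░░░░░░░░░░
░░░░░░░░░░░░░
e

░░░░░░░░░░░░░
░░░░░░░░░░░░░
░░░░░░░░░░░░░
░░░░░░░░░░░░░
░░░·★···■░░░░
░░░·····■░░░░
░░░···◆··░░░░
░░░·····■░░░░
░░░·····■░░░░
░░░░░░░░░░░░░
░░░░░░░░░░░░░
░░░░░░░░░░░░░
░░░░░░░░░░░░░

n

░░░░░░░░░░░░░
░░░░░░░░░░░░░
░░░░░░░░░░░░░
░░░░░░░░░░░░░
░░░░·□··■░░░░
░░░·★···■░░░░
░░░···◆·■░░░░
░░░······░░░░
░░░·····■░░░░
░░░·····■░░░░
░░░░░░░░░░░░░
░░░░░░░░░░░░░
░░░░░░░░░░░░░

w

░░░░░░░░░░░░░
░░░░░░░░░░░░░
░░░░░░░░░░░░░
░░░░░░░░░░░░░
░░░░··□··■░░░
░░░░·★···■░░░
░░░░··◆··■░░░
░░░░······░░░
░░░░·····■░░░
░░░░·····■░░░
░░░░░░░░░░░░░
░░░░░░░░░░░░░
░░░░░░░░░░░░░

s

░░░░░░░░░░░░░
░░░░░░░░░░░░░
░░░░░░░░░░░░░
░░░░··□··■░░░
░░░░·★···■░░░
░░░░·····■░░░
░░░░··◆···░░░
░░░░·····■░░░
░░░░·····■░░░
░░░░░░░░░░░░░
░░░░░░░░░░░░░
░░░░░░░░░░░░░
░░░░░░░░░░░░░

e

░░░░░░░░░░░░░
░░░░░░░░░░░░░
░░░░░░░░░░░░░
░░░··□··■░░░░
░░░·★···■░░░░
░░░·····■░░░░
░░░···◆··░░░░
░░░·····■░░░░
░░░·····■░░░░
░░░░░░░░░░░░░
░░░░░░░░░░░░░
░░░░░░░░░░░░░
░░░░░░░░░░░░░

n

░░░░░░░░░░░░░
░░░░░░░░░░░░░
░░░░░░░░░░░░░
░░░░░░░░░░░░░
░░░··□··■░░░░
░░░·★···■░░░░
░░░···◆·■░░░░
░░░······░░░░
░░░·····■░░░░
░░░·····■░░░░
░░░░░░░░░░░░░
░░░░░░░░░░░░░
░░░░░░░░░░░░░

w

░░░░░░░░░░░░░
░░░░░░░░░░░░░
░░░░░░░░░░░░░
░░░░░░░░░░░░░
░░░░··□··■░░░
░░░░·★···■░░░
░░░░··◆··■░░░
░░░░······░░░
░░░░·····■░░░
░░░░·····■░░░
░░░░░░░░░░░░░
░░░░░░░░░░░░░
░░░░░░░░░░░░░

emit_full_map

··□··■
·★···■
··◆··■
······
·····■
·····■

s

░░░░░░░░░░░░░
░░░░░░░░░░░░░
░░░░░░░░░░░░░
░░░░··□··■░░░
░░░░·★···■░░░
░░░░·····■░░░
░░░░··◆···░░░
░░░░·····■░░░
░░░░·····■░░░
░░░░░░░░░░░░░
░░░░░░░░░░░░░
░░░░░░░░░░░░░
░░░░░░░░░░░░░

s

░░░░░░░░░░░░░
░░░░░░░░░░░░░
░░░░··□··■░░░
░░░░·★···■░░░
░░░░·····■░░░
░░░░······░░░
░░░░··◆··■░░░
░░░░·····■░░░
░░░░■■■■■░░░░
░░░░░░░░░░░░░
░░░░░░░░░░░░░
░░░░░░░░░░░░░
░░░░░░░░░░░░░

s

░░░░░░░░░░░░░
░░░░··□··■░░░
░░░░·★···■░░░
░░░░·····■░░░
░░░░······░░░
░░░░·····■░░░
░░░░··◆··■░░░
░░░░■■■■■░░░░
░░░░■■■■■░░░░
░░░░░░░░░░░░░
░░░░░░░░░░░░░
░░░░░░░░░░░░░
░░░░░░░░░░░░░

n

░░░░░░░░░░░░░
░░░░░░░░░░░░░
░░░░··□··■░░░
░░░░·★···■░░░
░░░░·····■░░░
░░░░······░░░
░░░░··◆··■░░░
░░░░·····■░░░
░░░░■■■■■░░░░
░░░░■■■■■░░░░
░░░░░░░░░░░░░
░░░░░░░░░░░░░
░░░░░░░░░░░░░

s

░░░░░░░░░░░░░
░░░░··□··■░░░
░░░░·★···■░░░
░░░░·····■░░░
░░░░······░░░
░░░░·····■░░░
░░░░··◆··■░░░
░░░░■■■■■░░░░
░░░░■■■■■░░░░
░░░░░░░░░░░░░
░░░░░░░░░░░░░
░░░░░░░░░░░░░
░░░░░░░░░░░░░

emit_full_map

··□··■
·★···■
·····■
······
·····■
··◆··■
■■■■■░
■■■■■░

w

░░░░░░░░░░░░░
░░░░░··□··■░░
░░░░░·★···■░░
░░░░░·····■░░
░░░░■······░░
░░░░■·····■░░
░░░░■·◆···■░░
░░░░■■■■■■░░░
░░░░■■■■■■░░░
░░░░░░░░░░░░░
░░░░░░░░░░░░░
░░░░░░░░░░░░░
░░░░░░░░░░░░░

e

░░░░░░░░░░░░░
░░░░··□··■░░░
░░░░·★···■░░░
░░░░·····■░░░
░░░■······░░░
░░░■·····■░░░
░░░■··◆··■░░░
░░░■■■■■■░░░░
░░░■■■■■■░░░░
░░░░░░░░░░░░░
░░░░░░░░░░░░░
░░░░░░░░░░░░░
░░░░░░░░░░░░░

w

░░░░░░░░░░░░░
░░░░░··□··■░░
░░░░░·★···■░░
░░░░░·····■░░
░░░░■······░░
░░░░■·····■░░
░░░░■·◆···■░░
░░░░■■■■■■░░░
░░░░■■■■■■░░░
░░░░░░░░░░░░░
░░░░░░░░░░░░░
░░░░░░░░░░░░░
░░░░░░░░░░░░░

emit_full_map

░··□··■
░·★···■
░·····■
■······
■·····■
■·◆···■
■■■■■■░
■■■■■■░
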